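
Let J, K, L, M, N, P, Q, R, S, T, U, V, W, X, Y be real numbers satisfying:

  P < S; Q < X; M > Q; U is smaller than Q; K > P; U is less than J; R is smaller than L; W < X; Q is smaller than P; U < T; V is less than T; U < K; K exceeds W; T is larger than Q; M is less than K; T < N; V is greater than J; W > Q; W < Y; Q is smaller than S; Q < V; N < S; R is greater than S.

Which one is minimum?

U

Chaining upward from U: directly above it, Q, J, T, K; then V, P, W, N, M, S, X; then Y, R; then L.
That covers every other element, and nothing is given below U, so U is the minimum.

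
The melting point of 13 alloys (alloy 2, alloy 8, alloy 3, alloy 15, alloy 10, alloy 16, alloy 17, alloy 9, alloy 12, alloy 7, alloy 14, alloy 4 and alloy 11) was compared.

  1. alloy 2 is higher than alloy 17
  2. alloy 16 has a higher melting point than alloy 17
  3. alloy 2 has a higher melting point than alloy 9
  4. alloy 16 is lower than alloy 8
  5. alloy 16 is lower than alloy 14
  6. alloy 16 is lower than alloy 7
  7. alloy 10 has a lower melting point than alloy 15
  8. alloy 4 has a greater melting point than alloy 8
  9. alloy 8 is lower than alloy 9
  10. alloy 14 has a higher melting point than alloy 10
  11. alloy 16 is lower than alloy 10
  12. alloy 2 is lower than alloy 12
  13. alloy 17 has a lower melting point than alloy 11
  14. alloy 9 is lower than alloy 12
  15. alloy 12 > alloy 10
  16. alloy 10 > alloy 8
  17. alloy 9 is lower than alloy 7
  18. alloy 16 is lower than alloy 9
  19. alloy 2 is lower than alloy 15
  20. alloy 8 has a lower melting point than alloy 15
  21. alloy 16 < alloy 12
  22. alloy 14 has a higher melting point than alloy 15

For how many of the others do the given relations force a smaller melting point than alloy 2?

4

From alloy 2 the given relations immediately reach alloy 17, alloy 9.
From those, alloy 16, alloy 8 — 4 in total.
No other element is forced below alloy 2 by the given relations, so the count is 4.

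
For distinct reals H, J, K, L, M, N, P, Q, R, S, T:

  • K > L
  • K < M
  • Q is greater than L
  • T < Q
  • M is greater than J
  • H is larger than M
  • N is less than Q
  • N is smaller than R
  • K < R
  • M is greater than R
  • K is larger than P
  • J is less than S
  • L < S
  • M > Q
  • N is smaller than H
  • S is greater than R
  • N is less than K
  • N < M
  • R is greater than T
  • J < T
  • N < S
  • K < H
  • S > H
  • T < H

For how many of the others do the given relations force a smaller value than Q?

4

Directly below Q: N, L, T.
One step further: J (4 so far).
No other element is forced below Q by the given relations, so the count is 4.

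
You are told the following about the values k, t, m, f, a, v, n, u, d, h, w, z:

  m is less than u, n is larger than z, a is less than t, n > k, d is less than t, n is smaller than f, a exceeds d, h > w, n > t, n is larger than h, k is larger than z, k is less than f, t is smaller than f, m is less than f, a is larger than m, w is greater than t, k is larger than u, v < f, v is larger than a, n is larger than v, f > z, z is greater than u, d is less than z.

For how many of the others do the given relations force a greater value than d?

9

From d the given relations immediately reach a, t, z.
From those, v, k, w, n, f — 8 in total.
From those, h — 9 in total.
Nothing else is reachable above d; 9 in all.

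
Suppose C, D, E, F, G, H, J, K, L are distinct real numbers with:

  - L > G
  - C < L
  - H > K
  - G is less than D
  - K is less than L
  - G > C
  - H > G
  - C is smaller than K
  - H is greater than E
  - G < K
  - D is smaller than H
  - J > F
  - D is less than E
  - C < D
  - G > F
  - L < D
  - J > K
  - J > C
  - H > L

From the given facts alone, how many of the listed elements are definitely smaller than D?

5

Directly below D: C, G, L.
One step further: F, K (5 so far).
No other element is forced below D by the given relations, so the count is 5.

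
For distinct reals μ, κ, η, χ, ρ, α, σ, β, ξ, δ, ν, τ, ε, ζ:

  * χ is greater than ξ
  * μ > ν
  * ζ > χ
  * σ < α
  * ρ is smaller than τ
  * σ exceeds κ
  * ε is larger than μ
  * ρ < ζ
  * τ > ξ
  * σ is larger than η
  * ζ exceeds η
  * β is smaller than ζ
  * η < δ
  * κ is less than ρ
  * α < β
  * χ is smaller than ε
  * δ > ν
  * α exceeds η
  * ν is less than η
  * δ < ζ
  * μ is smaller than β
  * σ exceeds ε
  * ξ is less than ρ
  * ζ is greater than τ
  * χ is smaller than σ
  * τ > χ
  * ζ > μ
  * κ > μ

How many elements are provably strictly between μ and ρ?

1

Chaining upward from μ reaches: κ, ε, τ, σ, α, β, ζ.
Chaining downward from ρ reaches: ξ, ν, κ.
Strictly between μ and ρ are those in both lists: κ — 1 element.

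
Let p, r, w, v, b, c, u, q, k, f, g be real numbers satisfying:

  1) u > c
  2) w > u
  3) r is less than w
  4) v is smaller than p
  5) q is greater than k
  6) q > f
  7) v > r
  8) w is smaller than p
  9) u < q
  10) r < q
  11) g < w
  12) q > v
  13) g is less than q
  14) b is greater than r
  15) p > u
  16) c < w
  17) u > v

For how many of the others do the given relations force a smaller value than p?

The elements the relations force below p are r, g, c, v, u, w — no chain reaches any other.
That is 6.

6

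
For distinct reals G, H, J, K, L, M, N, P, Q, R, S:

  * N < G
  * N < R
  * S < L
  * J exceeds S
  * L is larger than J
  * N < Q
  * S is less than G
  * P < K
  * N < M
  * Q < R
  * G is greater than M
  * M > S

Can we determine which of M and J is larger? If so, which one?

undetermined

Following every chain through J: above J we get L; below J we get S.
M is not reached, and no chain runs the other way from M to J.
So the given relations leave the order of J and M undetermined.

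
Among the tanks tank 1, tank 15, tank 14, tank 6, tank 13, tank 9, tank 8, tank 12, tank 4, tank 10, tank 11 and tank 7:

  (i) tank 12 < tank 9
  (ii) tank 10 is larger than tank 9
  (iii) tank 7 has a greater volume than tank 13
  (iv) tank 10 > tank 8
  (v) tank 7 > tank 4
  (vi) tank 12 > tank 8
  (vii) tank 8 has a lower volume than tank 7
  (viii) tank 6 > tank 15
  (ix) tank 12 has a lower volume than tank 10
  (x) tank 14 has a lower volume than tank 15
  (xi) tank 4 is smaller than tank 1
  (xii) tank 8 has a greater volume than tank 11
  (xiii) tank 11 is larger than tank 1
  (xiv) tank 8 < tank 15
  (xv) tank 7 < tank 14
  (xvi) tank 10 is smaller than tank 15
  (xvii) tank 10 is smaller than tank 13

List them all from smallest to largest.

Nothing is placed below tank 4, so it is least; from there tank 4 < tank 1; tank 1 < tank 11; tank 11 < tank 8; tank 8 < tank 12; tank 12 < tank 9; tank 9 < tank 10; tank 10 < tank 13; tank 13 < tank 7; tank 7 < tank 14; tank 14 < tank 15; tank 15 < tank 6, each given directly.

tank 4 < tank 1 < tank 11 < tank 8 < tank 12 < tank 9 < tank 10 < tank 13 < tank 7 < tank 14 < tank 15 < tank 6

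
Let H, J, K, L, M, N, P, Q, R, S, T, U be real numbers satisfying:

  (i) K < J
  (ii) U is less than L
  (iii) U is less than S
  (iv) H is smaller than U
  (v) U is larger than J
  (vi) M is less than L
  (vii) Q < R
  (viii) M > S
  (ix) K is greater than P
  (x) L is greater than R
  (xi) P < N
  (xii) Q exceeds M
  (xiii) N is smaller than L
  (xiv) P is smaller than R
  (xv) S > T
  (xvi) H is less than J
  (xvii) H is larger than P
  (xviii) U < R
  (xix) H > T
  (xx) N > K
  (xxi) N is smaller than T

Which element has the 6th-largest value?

U

Chaining the given pairs: P < K < N < T < H < J < U < S < M < Q < R < L.
Counting 6 from the largest end gives U.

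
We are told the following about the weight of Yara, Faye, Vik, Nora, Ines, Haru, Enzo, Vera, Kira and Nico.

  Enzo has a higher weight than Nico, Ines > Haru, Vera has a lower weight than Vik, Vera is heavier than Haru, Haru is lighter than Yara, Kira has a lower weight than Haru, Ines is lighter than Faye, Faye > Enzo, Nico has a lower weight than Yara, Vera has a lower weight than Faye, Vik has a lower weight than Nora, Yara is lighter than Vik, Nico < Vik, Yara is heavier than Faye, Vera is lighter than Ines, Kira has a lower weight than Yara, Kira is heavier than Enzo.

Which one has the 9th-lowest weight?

The consecutive relations fix a unique order: Nico < Enzo < Kira < Haru < Vera < Ines < Faye < Yara < Vik < Nora.
Counting 9 from the smallest end gives Vik.

Vik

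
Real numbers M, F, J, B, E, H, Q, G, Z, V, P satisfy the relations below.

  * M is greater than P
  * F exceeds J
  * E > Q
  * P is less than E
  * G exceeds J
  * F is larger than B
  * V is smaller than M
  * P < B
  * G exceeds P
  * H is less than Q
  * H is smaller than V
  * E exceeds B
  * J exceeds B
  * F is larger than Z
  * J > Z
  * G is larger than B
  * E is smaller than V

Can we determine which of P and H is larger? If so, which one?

Following every chain through H: above H we get Q, E, V, M.
P is not reached, and no chain runs the other way from P to H.
So the given relations leave the order of H and P undetermined.

undetermined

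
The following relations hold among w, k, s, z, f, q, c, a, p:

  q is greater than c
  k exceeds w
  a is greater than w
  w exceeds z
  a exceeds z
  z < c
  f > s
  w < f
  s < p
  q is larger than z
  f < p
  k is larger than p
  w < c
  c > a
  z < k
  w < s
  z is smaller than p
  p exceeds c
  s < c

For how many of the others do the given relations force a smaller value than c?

4

The elements the relations force below c are z, w, s, a — no chain reaches any other.
That is 4.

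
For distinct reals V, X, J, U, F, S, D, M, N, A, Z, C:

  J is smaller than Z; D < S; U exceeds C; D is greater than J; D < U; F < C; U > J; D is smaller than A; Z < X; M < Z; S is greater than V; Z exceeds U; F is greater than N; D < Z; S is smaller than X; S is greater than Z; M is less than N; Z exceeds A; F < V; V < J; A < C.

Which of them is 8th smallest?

Chaining the given pairs: M < N < F < V < J < D < A < C < U < Z < S < X.
The 8th smallest is C.

C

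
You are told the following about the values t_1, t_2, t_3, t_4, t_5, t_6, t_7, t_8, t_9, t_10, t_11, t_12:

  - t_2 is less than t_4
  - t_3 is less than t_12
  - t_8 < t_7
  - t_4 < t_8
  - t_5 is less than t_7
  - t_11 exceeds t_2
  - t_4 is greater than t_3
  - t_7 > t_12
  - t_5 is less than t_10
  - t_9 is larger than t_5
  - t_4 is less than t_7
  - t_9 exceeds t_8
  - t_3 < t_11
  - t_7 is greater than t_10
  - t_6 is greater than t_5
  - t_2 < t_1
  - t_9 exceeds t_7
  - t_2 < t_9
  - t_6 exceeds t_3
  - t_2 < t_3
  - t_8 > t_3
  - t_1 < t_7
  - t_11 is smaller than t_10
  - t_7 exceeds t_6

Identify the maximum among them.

t_9

t_2 is not greatest since t_2 < t_11; t_3 is not greatest since t_3 < t_12; t_5 is not greatest since t_5 < t_9; t_4 is not greatest since t_4 < t_7; t_6 is not greatest since t_6 < t_7; t_11 is not greatest since t_11 < t_10; t_12 is not greatest since t_12 < t_7; t_10 is not greatest since t_10 < t_7; t_1 is not greatest since t_1 < t_7; t_8 is not greatest since t_8 < t_9; t_7 is not greatest since t_7 < t_9.
Only t_9 has nothing above it, so t_9 is the maximum.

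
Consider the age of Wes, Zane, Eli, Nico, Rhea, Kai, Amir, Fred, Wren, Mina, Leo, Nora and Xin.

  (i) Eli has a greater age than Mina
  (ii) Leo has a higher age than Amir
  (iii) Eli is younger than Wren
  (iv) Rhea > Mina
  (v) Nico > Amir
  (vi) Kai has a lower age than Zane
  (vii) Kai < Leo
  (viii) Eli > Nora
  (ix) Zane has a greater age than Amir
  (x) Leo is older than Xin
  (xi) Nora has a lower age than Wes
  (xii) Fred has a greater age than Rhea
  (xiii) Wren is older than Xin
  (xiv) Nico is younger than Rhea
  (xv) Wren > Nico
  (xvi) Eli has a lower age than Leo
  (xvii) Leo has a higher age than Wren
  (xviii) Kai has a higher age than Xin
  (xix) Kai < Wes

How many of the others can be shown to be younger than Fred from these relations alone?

4

From Fred the given relations immediately reach Rhea.
From those, Mina, Nico — 3 in total.
From those, Amir — 4 in total.
No other element is forced below Fred by the given relations, so the count is 4.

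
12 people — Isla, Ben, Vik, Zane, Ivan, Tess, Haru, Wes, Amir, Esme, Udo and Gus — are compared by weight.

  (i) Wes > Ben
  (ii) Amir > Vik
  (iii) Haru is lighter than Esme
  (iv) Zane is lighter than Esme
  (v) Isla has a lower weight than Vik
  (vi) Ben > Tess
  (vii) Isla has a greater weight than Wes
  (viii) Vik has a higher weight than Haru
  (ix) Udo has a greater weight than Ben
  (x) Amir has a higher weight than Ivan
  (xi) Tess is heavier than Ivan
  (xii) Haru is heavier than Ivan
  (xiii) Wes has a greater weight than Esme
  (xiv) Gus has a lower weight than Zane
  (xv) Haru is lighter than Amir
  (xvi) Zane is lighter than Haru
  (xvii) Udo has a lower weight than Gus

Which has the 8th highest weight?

Piecing the relations together gives one ordering: Ivan < Tess < Ben < Udo < Gus < Zane < Haru < Esme < Wes < Isla < Vik < Amir.
Counting 8 from the largest end gives Gus.

Gus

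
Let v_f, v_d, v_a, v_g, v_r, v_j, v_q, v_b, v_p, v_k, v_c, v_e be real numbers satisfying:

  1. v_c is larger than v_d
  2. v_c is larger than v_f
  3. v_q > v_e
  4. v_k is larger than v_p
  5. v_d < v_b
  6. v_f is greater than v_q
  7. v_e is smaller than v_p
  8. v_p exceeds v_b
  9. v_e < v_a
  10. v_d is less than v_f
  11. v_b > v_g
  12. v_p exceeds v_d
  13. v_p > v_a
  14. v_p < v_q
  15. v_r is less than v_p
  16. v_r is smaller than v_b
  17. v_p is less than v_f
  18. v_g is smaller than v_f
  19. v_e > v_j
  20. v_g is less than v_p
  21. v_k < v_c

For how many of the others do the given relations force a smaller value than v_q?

8

From v_q the given relations immediately reach v_e, v_p.
From those, v_j, v_r, v_a, v_d, v_g, v_b — 8 in total.
No other element is forced below v_q by the given relations, so the count is 8.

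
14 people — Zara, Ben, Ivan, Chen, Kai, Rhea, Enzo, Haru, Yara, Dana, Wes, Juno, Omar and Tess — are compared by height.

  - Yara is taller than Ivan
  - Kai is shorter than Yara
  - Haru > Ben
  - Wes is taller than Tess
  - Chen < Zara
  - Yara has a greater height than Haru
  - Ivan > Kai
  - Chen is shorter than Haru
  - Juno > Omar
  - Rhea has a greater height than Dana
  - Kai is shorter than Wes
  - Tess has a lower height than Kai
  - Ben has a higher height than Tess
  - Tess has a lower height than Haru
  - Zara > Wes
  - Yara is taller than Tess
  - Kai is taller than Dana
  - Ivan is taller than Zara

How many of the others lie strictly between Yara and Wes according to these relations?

2

The relations place Wes below Yara. An element lies strictly between them when it is forced above Wes and also forced below Yara.
Above Wes: {Zara, Ivan}. Below Yara: {Tess, Dana, Chen, Kai, Zara, Ivan, Ben, Haru}.
Intersection: {Zara, Ivan} — 2.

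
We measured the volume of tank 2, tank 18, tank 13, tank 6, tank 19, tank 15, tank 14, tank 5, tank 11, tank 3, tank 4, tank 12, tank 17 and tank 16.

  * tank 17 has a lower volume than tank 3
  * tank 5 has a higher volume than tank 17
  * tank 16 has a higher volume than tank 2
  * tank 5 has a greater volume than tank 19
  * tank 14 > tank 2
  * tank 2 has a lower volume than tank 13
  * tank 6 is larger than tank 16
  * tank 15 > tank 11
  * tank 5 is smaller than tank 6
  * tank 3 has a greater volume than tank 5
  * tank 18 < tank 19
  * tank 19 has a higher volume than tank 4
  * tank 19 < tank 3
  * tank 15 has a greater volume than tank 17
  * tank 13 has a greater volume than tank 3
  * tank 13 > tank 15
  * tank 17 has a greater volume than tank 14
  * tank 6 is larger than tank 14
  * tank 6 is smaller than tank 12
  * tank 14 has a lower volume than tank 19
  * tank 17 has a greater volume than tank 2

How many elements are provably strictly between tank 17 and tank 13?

The relations place tank 17 below tank 13. An element lies strictly between them when it is forced above tank 17 and also forced below tank 13.
Above tank 17: {tank 5, tank 3, tank 6, tank 15, tank 12}. Below tank 13: {tank 4, tank 2, tank 11, tank 14, tank 18, tank 19, tank 5, tank 3, tank 15}.
Intersection: {tank 5, tank 3, tank 15} — 3.

3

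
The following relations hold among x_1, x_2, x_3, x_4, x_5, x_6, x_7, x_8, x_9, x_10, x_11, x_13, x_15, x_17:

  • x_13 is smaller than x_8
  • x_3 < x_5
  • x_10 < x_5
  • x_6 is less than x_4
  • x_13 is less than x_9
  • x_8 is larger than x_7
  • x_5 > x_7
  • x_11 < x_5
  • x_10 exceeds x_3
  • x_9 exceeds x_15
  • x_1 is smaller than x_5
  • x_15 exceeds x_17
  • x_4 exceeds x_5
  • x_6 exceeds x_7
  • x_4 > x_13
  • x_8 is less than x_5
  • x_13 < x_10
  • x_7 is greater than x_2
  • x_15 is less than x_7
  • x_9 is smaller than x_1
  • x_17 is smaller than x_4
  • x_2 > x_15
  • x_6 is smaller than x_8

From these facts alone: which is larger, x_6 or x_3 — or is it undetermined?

undetermined

Following every chain through x_6: above x_6 we get x_8, x_5, x_4; below x_6 we get x_17, x_15, x_2, x_7.
x_3 is not reached, and no chain runs the other way from x_3 to x_6.
So the given relations leave the order of x_6 and x_3 undetermined.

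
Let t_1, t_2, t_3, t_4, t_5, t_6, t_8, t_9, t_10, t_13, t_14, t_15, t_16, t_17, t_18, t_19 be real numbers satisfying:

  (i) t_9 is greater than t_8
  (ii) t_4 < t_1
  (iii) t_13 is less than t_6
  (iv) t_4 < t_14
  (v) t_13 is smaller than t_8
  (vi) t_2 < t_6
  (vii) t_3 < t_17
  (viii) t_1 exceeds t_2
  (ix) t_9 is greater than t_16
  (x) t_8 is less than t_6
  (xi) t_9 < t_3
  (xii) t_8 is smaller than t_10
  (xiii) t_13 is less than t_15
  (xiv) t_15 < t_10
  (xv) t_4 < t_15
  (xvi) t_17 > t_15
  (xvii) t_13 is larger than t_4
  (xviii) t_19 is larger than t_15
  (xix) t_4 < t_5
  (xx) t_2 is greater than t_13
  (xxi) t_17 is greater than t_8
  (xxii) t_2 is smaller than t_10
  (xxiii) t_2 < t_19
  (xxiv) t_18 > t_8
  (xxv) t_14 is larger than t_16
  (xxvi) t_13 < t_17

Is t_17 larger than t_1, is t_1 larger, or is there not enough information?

Following every chain through t_1: below t_1 we get t_4, t_13, t_2.
t_17 is not reached, and no chain runs the other way from t_17 to t_1.
So the given relations leave the order of t_1 and t_17 undetermined.

undetermined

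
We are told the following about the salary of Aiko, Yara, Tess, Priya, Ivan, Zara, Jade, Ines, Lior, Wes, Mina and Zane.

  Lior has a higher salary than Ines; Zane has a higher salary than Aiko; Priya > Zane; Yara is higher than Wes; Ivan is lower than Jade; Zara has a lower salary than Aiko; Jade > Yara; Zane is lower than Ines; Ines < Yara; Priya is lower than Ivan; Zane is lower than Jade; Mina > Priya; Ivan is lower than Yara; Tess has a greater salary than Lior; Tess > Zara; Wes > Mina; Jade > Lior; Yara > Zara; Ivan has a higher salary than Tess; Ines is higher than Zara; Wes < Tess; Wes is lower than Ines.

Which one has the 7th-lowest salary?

The consecutive relations fix a unique order: Zara < Aiko < Zane < Priya < Mina < Wes < Ines < Lior < Tess < Ivan < Yara < Jade.
The 7th smallest is Ines.

Ines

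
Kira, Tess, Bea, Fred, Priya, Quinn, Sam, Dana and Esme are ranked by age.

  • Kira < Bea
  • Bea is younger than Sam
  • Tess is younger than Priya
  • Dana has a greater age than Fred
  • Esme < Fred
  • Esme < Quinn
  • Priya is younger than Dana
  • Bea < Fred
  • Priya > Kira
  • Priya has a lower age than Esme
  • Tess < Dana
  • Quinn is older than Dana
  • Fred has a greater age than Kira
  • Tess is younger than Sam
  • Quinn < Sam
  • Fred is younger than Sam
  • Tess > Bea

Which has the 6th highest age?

Priya

Chaining the given pairs: Kira < Bea < Tess < Priya < Esme < Fred < Dana < Quinn < Sam.
The 6th largest is Priya.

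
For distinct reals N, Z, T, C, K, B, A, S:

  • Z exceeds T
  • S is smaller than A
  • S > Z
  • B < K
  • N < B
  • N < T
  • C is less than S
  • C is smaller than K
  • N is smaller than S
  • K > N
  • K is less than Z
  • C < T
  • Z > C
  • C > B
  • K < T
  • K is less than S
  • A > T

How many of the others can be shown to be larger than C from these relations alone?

5

Directly above C: K, T, Z, S.
One step further: A (5 so far).
Nothing else is reachable above C; 5 in all.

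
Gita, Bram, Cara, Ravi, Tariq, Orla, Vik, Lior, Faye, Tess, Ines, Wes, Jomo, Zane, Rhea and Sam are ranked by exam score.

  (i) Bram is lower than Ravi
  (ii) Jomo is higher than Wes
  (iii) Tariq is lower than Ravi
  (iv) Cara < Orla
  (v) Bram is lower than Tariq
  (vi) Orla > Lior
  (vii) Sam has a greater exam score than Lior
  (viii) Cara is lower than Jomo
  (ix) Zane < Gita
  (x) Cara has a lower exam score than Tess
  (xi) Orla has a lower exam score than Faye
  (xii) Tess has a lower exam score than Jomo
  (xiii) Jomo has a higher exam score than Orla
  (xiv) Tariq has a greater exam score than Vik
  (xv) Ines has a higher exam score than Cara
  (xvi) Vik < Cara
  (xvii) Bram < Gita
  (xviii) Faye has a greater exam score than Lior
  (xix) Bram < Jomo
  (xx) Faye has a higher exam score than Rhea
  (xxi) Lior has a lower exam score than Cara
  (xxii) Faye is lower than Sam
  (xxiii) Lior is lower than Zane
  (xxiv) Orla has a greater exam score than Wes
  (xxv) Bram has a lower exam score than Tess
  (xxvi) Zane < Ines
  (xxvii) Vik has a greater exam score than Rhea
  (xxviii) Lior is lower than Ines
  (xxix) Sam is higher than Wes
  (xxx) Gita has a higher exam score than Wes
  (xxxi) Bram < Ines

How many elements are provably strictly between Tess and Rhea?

2

Chaining upward from Rhea reaches: Vik, Cara, Tariq, Orla, Faye, Sam, Ravi, Ines, Jomo.
Chaining downward from Tess reaches: Bram, Vik, Lior, Cara.
Strictly between Rhea and Tess are those in both lists: Vik, Cara — 2 elements.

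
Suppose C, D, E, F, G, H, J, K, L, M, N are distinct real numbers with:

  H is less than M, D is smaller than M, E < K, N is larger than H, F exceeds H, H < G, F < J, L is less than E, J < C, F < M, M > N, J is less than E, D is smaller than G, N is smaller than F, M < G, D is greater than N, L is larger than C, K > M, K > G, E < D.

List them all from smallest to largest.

Nothing is placed below H, so it is least; from there H < N; N < F; F < J; J < C; C < L; L < E; E < D; D < M; M < G; G < K, each given directly.

H < N < F < J < C < L < E < D < M < G < K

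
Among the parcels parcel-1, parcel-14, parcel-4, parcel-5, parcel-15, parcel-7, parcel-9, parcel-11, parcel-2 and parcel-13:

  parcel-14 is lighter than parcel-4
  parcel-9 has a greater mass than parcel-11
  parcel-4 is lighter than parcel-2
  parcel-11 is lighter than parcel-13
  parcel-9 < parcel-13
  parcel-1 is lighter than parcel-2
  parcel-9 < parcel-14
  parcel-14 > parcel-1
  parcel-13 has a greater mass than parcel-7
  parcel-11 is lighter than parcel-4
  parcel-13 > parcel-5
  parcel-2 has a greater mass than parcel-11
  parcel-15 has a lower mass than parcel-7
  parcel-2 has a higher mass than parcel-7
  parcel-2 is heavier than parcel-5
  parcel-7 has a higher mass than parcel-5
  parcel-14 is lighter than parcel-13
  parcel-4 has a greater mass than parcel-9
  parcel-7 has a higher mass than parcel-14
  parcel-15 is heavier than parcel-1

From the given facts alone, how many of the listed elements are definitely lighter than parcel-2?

8

The elements the relations force below parcel-2 are parcel-11, parcel-5, parcel-1, parcel-9, parcel-15, parcel-14, parcel-7, parcel-4 — no chain reaches any other.
That is 8.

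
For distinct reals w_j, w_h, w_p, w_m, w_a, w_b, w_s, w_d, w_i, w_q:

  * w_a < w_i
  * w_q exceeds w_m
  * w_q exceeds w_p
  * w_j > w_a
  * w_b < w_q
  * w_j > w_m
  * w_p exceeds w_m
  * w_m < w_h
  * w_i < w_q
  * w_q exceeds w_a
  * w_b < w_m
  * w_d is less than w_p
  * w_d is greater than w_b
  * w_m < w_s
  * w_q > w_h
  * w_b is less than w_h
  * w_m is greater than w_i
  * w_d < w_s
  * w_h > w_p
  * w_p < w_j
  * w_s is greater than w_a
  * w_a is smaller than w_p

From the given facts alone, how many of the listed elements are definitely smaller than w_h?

The elements the relations force below w_h are w_b, w_a, w_i, w_d, w_m, w_p — no chain reaches any other.
That is 6.

6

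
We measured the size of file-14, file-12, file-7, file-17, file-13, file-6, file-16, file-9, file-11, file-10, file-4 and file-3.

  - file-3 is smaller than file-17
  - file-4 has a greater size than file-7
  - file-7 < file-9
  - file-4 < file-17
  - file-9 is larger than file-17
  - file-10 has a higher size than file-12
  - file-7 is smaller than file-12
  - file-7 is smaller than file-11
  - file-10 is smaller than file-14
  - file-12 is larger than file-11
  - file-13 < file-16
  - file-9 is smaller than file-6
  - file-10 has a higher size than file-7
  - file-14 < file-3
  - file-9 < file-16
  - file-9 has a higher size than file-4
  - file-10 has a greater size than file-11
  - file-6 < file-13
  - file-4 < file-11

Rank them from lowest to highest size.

The consecutive links are each given: file-7 < file-4; file-4 < file-11; file-11 < file-12; file-12 < file-10; file-10 < file-14; file-14 < file-3; file-3 < file-17; file-17 < file-9; file-9 < file-6; file-6 < file-13; file-13 < file-16.

file-7 < file-4 < file-11 < file-12 < file-10 < file-14 < file-3 < file-17 < file-9 < file-6 < file-13 < file-16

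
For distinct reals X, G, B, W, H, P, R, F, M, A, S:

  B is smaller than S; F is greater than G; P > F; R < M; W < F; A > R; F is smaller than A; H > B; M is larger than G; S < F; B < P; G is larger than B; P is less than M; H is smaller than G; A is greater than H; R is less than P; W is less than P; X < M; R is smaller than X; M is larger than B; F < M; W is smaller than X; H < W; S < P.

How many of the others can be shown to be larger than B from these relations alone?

The elements the relations force above B are H, S, G, W, X, F, A, P, M — no chain reaches any other.
That is 9.

9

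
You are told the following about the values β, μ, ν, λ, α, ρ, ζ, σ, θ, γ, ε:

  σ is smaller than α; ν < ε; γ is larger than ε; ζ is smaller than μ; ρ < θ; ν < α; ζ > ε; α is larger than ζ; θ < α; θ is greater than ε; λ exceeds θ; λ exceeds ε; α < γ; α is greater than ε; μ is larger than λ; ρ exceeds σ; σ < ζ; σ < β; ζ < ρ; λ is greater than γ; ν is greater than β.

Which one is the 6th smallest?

Chaining the given pairs: σ < β < ν < ε < ζ < ρ < θ < α < γ < λ < μ.
Counting 6 from the smallest end gives ρ.

ρ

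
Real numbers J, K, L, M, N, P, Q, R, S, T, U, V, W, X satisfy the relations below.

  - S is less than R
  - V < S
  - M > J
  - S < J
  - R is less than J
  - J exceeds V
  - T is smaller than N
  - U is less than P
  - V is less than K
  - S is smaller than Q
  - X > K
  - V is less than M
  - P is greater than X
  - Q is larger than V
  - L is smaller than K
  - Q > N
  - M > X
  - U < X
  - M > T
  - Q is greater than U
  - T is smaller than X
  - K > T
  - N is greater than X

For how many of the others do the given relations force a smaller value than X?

From X the given relations immediately reach T, K, U.
From those, V, L — 5 in total.
Nothing else is reachable below X; 5 in all.

5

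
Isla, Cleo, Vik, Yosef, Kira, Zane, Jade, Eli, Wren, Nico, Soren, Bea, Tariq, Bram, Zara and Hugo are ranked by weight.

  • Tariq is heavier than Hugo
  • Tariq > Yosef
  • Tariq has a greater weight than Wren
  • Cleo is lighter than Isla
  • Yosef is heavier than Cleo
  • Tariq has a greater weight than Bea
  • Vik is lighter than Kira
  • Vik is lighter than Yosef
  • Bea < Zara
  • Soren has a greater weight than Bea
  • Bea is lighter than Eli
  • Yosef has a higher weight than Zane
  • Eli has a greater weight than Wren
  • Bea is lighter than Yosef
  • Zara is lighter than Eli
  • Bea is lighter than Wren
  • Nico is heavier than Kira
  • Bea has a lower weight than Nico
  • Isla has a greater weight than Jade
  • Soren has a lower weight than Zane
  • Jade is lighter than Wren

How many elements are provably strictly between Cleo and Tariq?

1

The relations place Cleo below Tariq. An element lies strictly between them when it is forced above Cleo and also forced below Tariq.
Above Cleo: {Isla, Yosef}. Below Tariq: {Bea, Soren, Jade, Wren, Vik, Zane, Yosef, Hugo}.
Intersection: {Yosef} — 1.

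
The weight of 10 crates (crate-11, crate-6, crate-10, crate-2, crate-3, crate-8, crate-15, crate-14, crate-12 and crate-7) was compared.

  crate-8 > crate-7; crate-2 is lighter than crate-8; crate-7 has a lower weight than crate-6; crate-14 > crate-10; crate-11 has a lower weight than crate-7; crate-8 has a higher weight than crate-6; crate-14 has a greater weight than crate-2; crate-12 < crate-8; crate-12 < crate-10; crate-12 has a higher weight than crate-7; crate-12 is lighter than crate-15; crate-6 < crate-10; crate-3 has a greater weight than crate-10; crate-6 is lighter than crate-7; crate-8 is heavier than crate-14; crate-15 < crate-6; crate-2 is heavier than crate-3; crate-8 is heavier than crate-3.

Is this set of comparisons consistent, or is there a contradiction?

Chaining the given relations yields crate-7 < crate-12 < crate-15 < crate-6, so crate-7 < crate-6. But one relation states crate-6 < crate-7. These cannot both hold.

inconsistent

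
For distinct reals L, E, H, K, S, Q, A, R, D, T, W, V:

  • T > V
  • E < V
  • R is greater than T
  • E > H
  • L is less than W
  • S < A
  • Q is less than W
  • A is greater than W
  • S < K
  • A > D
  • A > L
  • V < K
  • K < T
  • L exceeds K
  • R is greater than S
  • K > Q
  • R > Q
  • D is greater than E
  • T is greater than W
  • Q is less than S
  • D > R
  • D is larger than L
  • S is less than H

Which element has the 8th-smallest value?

W

The consecutive relations fix a unique order: Q < S < H < E < V < K < L < W < T < R < D < A.
The 8th smallest is W.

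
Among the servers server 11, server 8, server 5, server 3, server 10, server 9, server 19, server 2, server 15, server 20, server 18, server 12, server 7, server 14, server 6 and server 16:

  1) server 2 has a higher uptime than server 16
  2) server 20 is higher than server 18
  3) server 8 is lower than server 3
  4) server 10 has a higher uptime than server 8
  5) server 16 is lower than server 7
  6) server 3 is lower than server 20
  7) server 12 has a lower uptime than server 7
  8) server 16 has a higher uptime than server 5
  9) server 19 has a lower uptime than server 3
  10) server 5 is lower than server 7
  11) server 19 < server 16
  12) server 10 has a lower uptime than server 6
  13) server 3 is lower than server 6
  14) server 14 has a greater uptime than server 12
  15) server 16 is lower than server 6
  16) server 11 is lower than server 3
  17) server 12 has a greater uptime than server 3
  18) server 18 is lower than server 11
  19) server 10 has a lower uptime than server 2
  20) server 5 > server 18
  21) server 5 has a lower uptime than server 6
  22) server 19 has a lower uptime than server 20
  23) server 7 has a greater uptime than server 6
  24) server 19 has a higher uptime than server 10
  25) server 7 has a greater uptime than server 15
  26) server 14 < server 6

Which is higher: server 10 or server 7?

server 10 < server 19 and server 19 < server 3 give server 10 < server 3.
Then server 3 < server 12 extends the chain to server 12.
Then server 12 < server 14 extends the chain to server 14.
Then server 14 < server 6 extends the chain to server 6.
Then server 6 < server 7 extends the chain to server 7.
So server 10 < server 7; server 7 is the higher of the two.

server 7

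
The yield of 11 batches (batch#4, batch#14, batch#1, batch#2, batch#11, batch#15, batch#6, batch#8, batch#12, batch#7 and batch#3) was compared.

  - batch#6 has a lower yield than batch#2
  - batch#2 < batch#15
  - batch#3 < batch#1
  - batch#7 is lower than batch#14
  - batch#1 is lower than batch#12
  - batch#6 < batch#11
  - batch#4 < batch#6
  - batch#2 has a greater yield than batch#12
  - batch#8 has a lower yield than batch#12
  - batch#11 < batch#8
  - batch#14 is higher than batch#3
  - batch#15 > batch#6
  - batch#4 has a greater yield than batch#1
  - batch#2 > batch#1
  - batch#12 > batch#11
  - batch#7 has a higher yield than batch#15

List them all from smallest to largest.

The consecutive links are each given: batch#3 < batch#1; batch#1 < batch#4; batch#4 < batch#6; batch#6 < batch#11; batch#11 < batch#8; batch#8 < batch#12; batch#12 < batch#2; batch#2 < batch#15; batch#15 < batch#7; batch#7 < batch#14.

batch#3 < batch#1 < batch#4 < batch#6 < batch#11 < batch#8 < batch#12 < batch#2 < batch#15 < batch#7 < batch#14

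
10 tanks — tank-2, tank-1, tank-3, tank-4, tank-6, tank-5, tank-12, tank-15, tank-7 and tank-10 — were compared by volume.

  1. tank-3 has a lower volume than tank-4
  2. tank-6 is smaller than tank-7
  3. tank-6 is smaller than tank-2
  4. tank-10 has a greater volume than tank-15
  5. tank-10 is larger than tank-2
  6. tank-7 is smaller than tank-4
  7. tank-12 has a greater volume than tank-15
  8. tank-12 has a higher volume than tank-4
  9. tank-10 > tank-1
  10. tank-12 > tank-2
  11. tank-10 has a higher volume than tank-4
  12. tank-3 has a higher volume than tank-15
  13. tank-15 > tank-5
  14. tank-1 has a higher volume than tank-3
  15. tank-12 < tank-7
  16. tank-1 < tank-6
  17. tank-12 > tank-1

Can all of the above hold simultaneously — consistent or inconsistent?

We have tank-4 < tank-12 stated directly, yet also tank-12 < tank-7 < tank-4 by chaining the others — so tank-12 < tank-4. Contradiction.

inconsistent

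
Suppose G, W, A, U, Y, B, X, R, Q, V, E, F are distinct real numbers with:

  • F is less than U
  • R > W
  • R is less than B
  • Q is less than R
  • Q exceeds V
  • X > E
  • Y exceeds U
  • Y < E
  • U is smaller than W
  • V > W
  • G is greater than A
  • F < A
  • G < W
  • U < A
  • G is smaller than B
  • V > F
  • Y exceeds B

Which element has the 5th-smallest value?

W

Chaining the given pairs: F < U < A < G < W < V < Q < R < B < Y < E < X.
Counting 5 from the smallest end gives W.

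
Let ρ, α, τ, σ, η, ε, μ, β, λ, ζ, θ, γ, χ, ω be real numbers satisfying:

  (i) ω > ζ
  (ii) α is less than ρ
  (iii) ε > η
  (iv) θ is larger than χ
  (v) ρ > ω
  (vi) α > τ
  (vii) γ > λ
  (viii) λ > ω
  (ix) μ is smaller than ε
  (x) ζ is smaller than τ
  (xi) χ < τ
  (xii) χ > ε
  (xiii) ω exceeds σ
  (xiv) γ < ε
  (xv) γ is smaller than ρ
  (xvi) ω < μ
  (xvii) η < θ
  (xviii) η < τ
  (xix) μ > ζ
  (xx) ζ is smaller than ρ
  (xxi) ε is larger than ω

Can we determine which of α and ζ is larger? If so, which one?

The relevant relations are ζ < ω; ω < μ; μ < ε; ε < χ; χ < τ; τ < α.
Together: ζ < ω < μ < ε < χ < τ < α.
So α is larger.

α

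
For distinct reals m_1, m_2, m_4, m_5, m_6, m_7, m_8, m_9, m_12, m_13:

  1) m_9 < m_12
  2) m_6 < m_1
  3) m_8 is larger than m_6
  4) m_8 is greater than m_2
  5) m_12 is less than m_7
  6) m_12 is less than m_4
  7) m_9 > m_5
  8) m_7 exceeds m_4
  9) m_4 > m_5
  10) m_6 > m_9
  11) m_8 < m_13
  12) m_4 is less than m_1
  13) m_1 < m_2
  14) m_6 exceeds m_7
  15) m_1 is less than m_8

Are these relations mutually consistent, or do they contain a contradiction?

consistent

The single ordering m_5 < m_9 < m_12 < m_4 < m_7 < m_6 < m_1 < m_2 < m_8 < m_13 satisfies every listed relation, so no contradiction arises.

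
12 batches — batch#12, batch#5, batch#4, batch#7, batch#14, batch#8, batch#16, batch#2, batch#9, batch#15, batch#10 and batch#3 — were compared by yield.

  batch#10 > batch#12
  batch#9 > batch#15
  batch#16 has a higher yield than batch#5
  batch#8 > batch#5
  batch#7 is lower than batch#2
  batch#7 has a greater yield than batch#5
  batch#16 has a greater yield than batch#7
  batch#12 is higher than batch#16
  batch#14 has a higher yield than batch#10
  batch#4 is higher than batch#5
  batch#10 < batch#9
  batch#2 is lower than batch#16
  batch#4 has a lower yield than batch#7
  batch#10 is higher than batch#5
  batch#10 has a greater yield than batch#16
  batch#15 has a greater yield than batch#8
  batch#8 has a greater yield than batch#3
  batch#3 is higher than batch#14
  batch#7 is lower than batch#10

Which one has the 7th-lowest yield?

Chaining the given pairs: batch#5 < batch#4 < batch#7 < batch#2 < batch#16 < batch#12 < batch#10 < batch#14 < batch#3 < batch#8 < batch#15 < batch#9.
The 7th smallest is batch#10.

batch#10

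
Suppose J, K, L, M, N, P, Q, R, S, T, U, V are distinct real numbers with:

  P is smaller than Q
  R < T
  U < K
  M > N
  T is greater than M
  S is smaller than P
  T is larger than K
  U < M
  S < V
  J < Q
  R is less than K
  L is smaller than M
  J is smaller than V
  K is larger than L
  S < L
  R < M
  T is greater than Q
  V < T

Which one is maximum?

T

R is not greatest since R < M; S is not greatest since S < L; J is not greatest since J < Q; P is not greatest since P < Q; U is not greatest since U < M; L is not greatest since L < K; V is not greatest since V < T; Q is not greatest since Q < T; K is not greatest since K < T; N is not greatest since N < M; M is not greatest since M < T.
Only T has nothing above it, so T is the maximum.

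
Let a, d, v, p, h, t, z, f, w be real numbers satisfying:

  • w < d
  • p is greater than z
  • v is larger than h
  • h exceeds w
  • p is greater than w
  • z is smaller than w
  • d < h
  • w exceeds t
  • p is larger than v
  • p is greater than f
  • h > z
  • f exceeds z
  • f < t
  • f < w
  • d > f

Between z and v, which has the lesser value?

z

z < f and f < t give z < t.
Then t < w extends the chain to w.
Then w < d extends the chain to d.
Then d < h extends the chain to h.
Then h < v extends the chain to v.
So z < v; z is the smaller of the two.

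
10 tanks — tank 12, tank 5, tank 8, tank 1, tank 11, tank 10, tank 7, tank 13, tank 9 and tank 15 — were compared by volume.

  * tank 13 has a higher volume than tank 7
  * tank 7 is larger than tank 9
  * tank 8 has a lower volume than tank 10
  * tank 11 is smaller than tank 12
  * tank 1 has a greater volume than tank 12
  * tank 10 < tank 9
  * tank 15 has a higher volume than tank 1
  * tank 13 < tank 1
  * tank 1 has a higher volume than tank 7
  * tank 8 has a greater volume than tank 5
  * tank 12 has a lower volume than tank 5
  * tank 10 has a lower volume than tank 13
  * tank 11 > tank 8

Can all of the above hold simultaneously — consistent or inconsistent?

Chaining the given relations yields tank 11 < tank 12 < tank 5 < tank 8, so tank 11 < tank 8. But one relation states tank 8 < tank 11. These cannot both hold.

inconsistent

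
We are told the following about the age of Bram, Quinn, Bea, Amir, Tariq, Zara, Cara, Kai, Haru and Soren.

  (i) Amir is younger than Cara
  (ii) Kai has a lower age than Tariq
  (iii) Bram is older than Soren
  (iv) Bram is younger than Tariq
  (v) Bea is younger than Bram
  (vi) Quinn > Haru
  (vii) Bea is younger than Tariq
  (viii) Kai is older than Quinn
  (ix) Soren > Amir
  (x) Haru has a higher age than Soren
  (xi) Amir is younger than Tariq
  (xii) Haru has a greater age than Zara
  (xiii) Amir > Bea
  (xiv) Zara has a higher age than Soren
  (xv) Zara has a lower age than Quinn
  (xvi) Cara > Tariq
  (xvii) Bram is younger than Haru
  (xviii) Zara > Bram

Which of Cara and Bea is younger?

Bea

The relevant relations are Bea < Amir; Amir < Soren; Soren < Bram; Bram < Zara; Zara < Haru; Haru < Quinn; Quinn < Kai; Kai < Tariq; Tariq < Cara.
Together: Bea < Amir < Soren < Bram < Zara < Haru < Quinn < Kai < Tariq < Cara.
So Bea < Cara; Bea is the younger of the two.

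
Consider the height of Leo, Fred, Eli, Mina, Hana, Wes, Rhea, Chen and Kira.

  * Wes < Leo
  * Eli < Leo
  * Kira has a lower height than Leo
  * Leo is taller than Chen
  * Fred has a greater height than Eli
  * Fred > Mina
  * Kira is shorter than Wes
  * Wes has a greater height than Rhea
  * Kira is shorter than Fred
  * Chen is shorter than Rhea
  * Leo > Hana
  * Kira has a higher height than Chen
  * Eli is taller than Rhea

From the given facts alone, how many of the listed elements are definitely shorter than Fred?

From Fred the given relations immediately reach Eli, Kira, Mina.
From those, Chen, Rhea — 5 in total.
No other element is forced below Fred by the given relations, so the count is 5.

5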